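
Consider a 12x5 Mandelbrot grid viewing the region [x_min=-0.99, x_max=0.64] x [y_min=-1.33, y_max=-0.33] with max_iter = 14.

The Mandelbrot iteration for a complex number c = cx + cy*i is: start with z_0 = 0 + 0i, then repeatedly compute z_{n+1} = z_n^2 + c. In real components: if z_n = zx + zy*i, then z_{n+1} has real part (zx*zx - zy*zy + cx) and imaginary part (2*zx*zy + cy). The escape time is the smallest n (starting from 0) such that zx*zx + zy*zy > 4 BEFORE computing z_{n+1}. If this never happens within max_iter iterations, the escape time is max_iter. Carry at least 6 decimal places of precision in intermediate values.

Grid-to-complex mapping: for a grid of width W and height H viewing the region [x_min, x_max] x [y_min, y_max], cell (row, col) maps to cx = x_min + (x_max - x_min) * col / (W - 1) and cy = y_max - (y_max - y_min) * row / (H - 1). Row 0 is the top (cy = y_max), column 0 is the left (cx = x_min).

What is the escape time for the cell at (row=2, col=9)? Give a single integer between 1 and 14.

Answer: 4

Derivation:
z_0 = 0 + 0i, c = 0.3436 + -0.8300i
Iter 1: z = 0.3436 + -0.8300i, |z|^2 = 0.8070
Iter 2: z = -0.2272 + -1.4004i, |z|^2 = 2.0128
Iter 3: z = -1.5660 + -0.1937i, |z|^2 = 2.4898
Iter 4: z = 2.7584 + -0.2233i, |z|^2 = 7.6586
Escaped at iteration 4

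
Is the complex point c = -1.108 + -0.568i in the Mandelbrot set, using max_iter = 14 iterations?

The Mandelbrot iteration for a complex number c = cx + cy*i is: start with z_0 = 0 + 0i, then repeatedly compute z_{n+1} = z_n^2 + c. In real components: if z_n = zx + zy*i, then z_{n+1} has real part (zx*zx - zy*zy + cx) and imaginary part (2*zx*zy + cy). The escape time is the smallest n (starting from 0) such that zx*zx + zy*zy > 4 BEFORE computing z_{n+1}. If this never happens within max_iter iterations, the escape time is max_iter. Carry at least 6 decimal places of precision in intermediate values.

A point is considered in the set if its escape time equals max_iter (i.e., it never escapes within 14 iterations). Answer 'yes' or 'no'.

z_0 = 0 + 0i, c = -1.1080 + -0.5680i
Iter 1: z = -1.1080 + -0.5680i, |z|^2 = 1.5503
Iter 2: z = -0.2030 + 0.6907i, |z|^2 = 0.5182
Iter 3: z = -1.5439 + -0.8484i, |z|^2 = 3.1032
Iter 4: z = 0.5558 + 2.0515i, |z|^2 = 4.5176
Escaped at iteration 4

Answer: no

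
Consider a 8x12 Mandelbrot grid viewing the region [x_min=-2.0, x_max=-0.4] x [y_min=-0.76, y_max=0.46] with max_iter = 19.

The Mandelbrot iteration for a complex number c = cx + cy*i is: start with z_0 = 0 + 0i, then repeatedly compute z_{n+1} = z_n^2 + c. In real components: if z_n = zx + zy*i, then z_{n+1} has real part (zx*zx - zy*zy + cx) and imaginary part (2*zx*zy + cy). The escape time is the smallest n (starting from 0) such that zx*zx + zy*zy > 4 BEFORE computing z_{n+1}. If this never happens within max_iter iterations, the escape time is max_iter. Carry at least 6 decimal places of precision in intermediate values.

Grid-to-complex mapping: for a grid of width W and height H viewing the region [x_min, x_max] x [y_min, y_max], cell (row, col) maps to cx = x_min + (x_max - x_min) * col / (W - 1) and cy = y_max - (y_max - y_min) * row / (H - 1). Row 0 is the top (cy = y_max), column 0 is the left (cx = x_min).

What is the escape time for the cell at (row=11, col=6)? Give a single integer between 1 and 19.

z_0 = 0 + 0i, c = -0.6286 + -0.7600i
Iter 1: z = -0.6286 + -0.7600i, |z|^2 = 0.9727
Iter 2: z = -0.8111 + 0.1954i, |z|^2 = 0.6960
Iter 3: z = -0.0089 + -1.0770i, |z|^2 = 1.1600
Iter 4: z = -1.7884 + -0.7408i, |z|^2 = 3.7473
Iter 5: z = 2.0212 + 1.8896i, |z|^2 = 7.6561
Escaped at iteration 5

Answer: 5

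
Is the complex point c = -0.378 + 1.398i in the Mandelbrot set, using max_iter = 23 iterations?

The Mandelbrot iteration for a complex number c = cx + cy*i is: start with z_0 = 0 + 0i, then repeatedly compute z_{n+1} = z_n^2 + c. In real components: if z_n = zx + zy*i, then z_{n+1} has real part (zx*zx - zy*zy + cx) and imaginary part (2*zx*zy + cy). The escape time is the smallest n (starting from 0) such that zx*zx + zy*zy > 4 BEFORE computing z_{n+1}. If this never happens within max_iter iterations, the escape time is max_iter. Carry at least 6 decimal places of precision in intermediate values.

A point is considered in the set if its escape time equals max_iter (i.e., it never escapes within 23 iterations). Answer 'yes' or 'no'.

Answer: no

Derivation:
z_0 = 0 + 0i, c = -0.3780 + 1.3980i
Iter 1: z = -0.3780 + 1.3980i, |z|^2 = 2.0973
Iter 2: z = -2.1895 + 0.3411i, |z|^2 = 4.9104
Escaped at iteration 2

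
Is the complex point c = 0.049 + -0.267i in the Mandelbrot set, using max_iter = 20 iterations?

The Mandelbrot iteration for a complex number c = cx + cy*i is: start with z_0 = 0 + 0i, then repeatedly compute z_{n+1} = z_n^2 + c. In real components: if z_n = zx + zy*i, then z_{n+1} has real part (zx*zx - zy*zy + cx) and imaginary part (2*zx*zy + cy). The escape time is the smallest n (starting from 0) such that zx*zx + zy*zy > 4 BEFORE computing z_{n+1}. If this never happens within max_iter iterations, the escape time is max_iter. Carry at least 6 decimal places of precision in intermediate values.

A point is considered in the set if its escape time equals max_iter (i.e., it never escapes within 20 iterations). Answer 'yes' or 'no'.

Answer: yes

Derivation:
z_0 = 0 + 0i, c = 0.0490 + -0.2670i
Iter 1: z = 0.0490 + -0.2670i, |z|^2 = 0.0737
Iter 2: z = -0.0199 + -0.2932i, |z|^2 = 0.0863
Iter 3: z = -0.0366 + -0.2553i, |z|^2 = 0.0665
Iter 4: z = -0.0149 + -0.2483i, |z|^2 = 0.0619
Iter 5: z = -0.0124 + -0.2596i, |z|^2 = 0.0676
Iter 6: z = -0.0182 + -0.2605i, |z|^2 = 0.0682
Iter 7: z = -0.0185 + -0.2575i, |z|^2 = 0.0666
Iter 8: z = -0.0170 + -0.2574i, |z|^2 = 0.0666
Iter 9: z = -0.0170 + -0.2583i, |z|^2 = 0.0670
Iter 10: z = -0.0174 + -0.2582i, |z|^2 = 0.0670
Iter 11: z = -0.0174 + -0.2580i, |z|^2 = 0.0669
Iter 12: z = -0.0173 + -0.2580i, |z|^2 = 0.0669
Iter 13: z = -0.0173 + -0.2581i, |z|^2 = 0.0669
Iter 14: z = -0.0173 + -0.2581i, |z|^2 = 0.0669
Iter 15: z = -0.0173 + -0.2581i, |z|^2 = 0.0669
Iter 16: z = -0.0173 + -0.2581i, |z|^2 = 0.0669
Iter 17: z = -0.0173 + -0.2581i, |z|^2 = 0.0669
Iter 18: z = -0.0173 + -0.2581i, |z|^2 = 0.0669
Iter 19: z = -0.0173 + -0.2581i, |z|^2 = 0.0669
Did not escape in 20 iterations → in set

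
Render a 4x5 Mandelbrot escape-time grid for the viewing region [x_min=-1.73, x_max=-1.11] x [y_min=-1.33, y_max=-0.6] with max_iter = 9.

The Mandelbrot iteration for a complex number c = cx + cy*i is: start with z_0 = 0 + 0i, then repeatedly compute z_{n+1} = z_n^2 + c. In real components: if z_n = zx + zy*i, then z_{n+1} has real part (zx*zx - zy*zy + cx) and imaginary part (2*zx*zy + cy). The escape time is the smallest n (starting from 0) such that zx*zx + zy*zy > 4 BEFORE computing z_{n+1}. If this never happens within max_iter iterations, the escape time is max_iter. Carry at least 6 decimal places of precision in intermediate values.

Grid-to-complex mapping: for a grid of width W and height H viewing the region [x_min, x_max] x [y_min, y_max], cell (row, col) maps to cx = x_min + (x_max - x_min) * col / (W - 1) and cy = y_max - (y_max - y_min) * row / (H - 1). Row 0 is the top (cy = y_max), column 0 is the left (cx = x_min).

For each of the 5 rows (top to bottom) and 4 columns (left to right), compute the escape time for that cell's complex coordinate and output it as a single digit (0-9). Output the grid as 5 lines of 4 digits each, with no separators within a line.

(row=0, col=0): c = -1.7300 + -0.6000i → escape time 3
(row=0, col=1): c = -1.5233 + -0.6000i → escape time 3
(row=0, col=2): c = -1.3167 + -0.6000i → escape time 3
(row=0, col=3): c = -1.1100 + -0.6000i → escape time 4
(row=1, col=0): c = -1.7300 + -0.7825i → escape time 2
(row=1, col=1): c = -1.5233 + -0.7825i → escape time 3
(row=1, col=2): c = -1.3167 + -0.7825i → escape time 3
(row=1, col=3): c = -1.1100 + -0.7825i → escape time 3
(row=2, col=0): c = -1.7300 + -0.9650i → escape time 2
(row=2, col=1): c = -1.5233 + -0.9650i → escape time 3
(row=2, col=2): c = -1.3167 + -0.9650i → escape time 3
(row=2, col=3): c = -1.1100 + -0.9650i → escape time 3
(row=3, col=0): c = -1.7300 + -1.1475i → escape time 1
(row=3, col=1): c = -1.5233 + -1.1475i → escape time 2
(row=3, col=2): c = -1.3167 + -1.1475i → escape time 2
(row=3, col=3): c = -1.1100 + -1.1475i → escape time 3
(row=4, col=0): c = -1.7300 + -1.3300i → escape time 1
(row=4, col=1): c = -1.5233 + -1.3300i → escape time 1
(row=4, col=2): c = -1.3167 + -1.3300i → escape time 2
(row=4, col=3): c = -1.1100 + -1.3300i → escape time 2

Answer: 3334
2333
2333
1223
1122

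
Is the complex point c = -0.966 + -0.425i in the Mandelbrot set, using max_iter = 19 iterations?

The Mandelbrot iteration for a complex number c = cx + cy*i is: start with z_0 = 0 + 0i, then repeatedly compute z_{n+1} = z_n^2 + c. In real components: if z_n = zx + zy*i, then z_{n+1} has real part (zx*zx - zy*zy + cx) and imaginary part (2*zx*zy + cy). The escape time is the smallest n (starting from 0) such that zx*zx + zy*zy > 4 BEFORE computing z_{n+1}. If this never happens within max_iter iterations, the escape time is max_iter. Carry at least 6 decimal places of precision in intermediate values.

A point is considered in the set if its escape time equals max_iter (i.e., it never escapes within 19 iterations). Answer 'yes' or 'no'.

Answer: no

Derivation:
z_0 = 0 + 0i, c = -0.9660 + -0.4250i
Iter 1: z = -0.9660 + -0.4250i, |z|^2 = 1.1138
Iter 2: z = -0.2135 + 0.3961i, |z|^2 = 0.2025
Iter 3: z = -1.0773 + -0.5941i, |z|^2 = 1.5136
Iter 4: z = -0.1583 + 0.8551i, |z|^2 = 0.7563
Iter 5: z = -1.6721 + -0.6958i, |z|^2 = 3.2801
Iter 6: z = 1.3459 + 1.9019i, |z|^2 = 5.4286
Escaped at iteration 6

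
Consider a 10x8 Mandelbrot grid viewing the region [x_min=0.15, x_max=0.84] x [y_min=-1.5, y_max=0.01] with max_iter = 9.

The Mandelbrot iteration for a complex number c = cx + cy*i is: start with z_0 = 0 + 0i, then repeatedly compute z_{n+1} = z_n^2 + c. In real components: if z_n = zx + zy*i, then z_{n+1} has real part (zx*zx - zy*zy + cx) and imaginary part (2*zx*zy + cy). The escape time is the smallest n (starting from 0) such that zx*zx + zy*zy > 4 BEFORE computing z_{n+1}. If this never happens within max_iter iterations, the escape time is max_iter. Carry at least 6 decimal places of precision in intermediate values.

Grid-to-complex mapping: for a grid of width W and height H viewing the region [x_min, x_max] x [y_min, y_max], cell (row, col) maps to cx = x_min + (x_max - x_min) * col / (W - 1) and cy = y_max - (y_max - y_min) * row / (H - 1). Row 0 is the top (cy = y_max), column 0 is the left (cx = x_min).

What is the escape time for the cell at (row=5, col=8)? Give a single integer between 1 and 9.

Answer: 2

Derivation:
z_0 = 0 + 0i, c = 0.7633 + -1.0686i
Iter 1: z = 0.7633 + -1.0686i, |z|^2 = 1.7245
Iter 2: z = 0.2042 + -2.6999i, |z|^2 = 7.3313
Escaped at iteration 2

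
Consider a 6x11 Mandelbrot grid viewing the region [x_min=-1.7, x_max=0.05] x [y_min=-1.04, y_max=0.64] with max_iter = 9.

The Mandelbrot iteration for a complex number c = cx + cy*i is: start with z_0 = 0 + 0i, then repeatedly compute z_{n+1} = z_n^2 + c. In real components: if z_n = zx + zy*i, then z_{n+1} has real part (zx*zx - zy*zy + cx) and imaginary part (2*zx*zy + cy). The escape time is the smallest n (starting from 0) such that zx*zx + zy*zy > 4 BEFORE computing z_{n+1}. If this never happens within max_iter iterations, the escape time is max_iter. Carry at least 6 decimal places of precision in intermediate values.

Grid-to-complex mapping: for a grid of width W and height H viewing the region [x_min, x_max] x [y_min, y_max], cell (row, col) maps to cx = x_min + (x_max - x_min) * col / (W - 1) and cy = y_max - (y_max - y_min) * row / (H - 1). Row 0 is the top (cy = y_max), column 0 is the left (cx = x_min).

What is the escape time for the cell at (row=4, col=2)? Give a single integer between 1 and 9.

z_0 = 0 + 0i, c = -1.0000 + -0.0320i
Iter 1: z = -1.0000 + -0.0320i, |z|^2 = 1.0010
Iter 2: z = -0.0010 + 0.0320i, |z|^2 = 0.0010
Iter 3: z = -1.0010 + -0.0321i, |z|^2 = 1.0031
Iter 4: z = 0.0010 + 0.0322i, |z|^2 = 0.0010
Iter 5: z = -1.0010 + -0.0319i, |z|^2 = 1.0031
Iter 6: z = 0.0011 + 0.0319i, |z|^2 = 0.0010
Iter 7: z = -1.0010 + -0.0319i, |z|^2 = 1.0031
Iter 8: z = 0.0010 + 0.0319i, |z|^2 = 0.0010

Answer: 9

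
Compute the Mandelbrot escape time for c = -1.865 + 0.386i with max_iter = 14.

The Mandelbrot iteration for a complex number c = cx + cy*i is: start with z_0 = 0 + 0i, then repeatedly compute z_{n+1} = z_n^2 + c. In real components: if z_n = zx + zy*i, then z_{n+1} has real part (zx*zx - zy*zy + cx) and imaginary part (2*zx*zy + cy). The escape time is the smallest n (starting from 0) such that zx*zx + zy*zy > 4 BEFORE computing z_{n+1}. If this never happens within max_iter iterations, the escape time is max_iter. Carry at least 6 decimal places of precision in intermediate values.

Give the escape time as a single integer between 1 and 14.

z_0 = 0 + 0i, c = -1.8650 + 0.3860i
Iter 1: z = -1.8650 + 0.3860i, |z|^2 = 3.6272
Iter 2: z = 1.4642 + -1.0538i, |z|^2 = 3.2544
Iter 3: z = -0.8315 + -2.7000i, |z|^2 = 7.9811
Escaped at iteration 3

Answer: 3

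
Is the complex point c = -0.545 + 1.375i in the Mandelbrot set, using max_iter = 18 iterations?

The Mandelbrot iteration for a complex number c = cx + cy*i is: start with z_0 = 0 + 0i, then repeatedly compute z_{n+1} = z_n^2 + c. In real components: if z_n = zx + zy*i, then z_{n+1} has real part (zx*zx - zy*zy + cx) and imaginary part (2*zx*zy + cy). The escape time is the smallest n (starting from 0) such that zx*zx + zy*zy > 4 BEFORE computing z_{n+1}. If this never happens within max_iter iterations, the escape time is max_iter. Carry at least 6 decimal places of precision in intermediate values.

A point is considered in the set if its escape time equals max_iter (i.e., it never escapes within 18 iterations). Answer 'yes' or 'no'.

z_0 = 0 + 0i, c = -0.5450 + 1.3750i
Iter 1: z = -0.5450 + 1.3750i, |z|^2 = 2.1877
Iter 2: z = -2.1386 + -0.1238i, |z|^2 = 4.5889
Escaped at iteration 2

Answer: no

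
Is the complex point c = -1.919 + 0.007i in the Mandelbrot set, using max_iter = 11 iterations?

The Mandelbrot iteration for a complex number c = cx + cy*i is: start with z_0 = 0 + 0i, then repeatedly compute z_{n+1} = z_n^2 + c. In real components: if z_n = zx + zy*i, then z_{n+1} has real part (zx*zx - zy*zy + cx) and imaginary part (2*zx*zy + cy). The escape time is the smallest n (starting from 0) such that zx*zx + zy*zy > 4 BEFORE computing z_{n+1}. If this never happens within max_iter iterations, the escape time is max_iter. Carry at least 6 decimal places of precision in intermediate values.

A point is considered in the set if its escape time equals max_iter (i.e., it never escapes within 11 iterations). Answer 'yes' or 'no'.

z_0 = 0 + 0i, c = -1.9190 + 0.0070i
Iter 1: z = -1.9190 + 0.0070i, |z|^2 = 3.6826
Iter 2: z = 1.7635 + -0.0199i, |z|^2 = 3.1104
Iter 3: z = 1.1906 + -0.0631i, |z|^2 = 1.4215
Iter 4: z = -0.5055 + -0.1432i, |z|^2 = 0.2760
Iter 5: z = -1.6840 + 0.1517i, |z|^2 = 2.8588
Iter 6: z = 0.8937 + -0.5041i, |z|^2 = 1.0529
Iter 7: z = -1.3743 + -0.8940i, |z|^2 = 2.6881
Iter 8: z = -0.8295 + 2.4644i, |z|^2 = 6.7613
Escaped at iteration 8

Answer: no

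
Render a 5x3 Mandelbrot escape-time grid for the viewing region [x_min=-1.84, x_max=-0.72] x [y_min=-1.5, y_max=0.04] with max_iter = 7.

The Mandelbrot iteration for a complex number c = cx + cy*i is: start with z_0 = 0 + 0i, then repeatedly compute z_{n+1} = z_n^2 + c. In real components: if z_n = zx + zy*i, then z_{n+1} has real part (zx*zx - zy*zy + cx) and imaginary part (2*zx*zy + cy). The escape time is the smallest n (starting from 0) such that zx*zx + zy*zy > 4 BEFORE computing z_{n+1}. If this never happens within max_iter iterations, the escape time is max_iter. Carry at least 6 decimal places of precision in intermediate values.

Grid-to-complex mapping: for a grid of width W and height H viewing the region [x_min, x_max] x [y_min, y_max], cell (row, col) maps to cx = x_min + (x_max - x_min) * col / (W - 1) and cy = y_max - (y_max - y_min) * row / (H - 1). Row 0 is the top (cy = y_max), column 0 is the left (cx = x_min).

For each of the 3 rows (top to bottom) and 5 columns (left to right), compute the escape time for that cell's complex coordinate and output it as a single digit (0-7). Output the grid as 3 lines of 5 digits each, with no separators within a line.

Answer: 67777
23344
11222

Derivation:
(row=0, col=0): c = -1.8400 + 0.0400i → escape time 6
(row=0, col=1): c = -1.5600 + 0.0400i → escape time 7
(row=0, col=2): c = -1.2800 + 0.0400i → escape time 7
(row=0, col=3): c = -1.0000 + 0.0400i → escape time 7
(row=0, col=4): c = -0.7200 + 0.0400i → escape time 7
(row=1, col=0): c = -1.8400 + -0.7300i → escape time 2
(row=1, col=1): c = -1.5600 + -0.7300i → escape time 3
(row=1, col=2): c = -1.2800 + -0.7300i → escape time 3
(row=1, col=3): c = -1.0000 + -0.7300i → escape time 4
(row=1, col=4): c = -0.7200 + -0.7300i → escape time 4
(row=2, col=0): c = -1.8400 + -1.5000i → escape time 1
(row=2, col=1): c = -1.5600 + -1.5000i → escape time 1
(row=2, col=2): c = -1.2800 + -1.5000i → escape time 2
(row=2, col=3): c = -1.0000 + -1.5000i → escape time 2
(row=2, col=4): c = -0.7200 + -1.5000i → escape time 2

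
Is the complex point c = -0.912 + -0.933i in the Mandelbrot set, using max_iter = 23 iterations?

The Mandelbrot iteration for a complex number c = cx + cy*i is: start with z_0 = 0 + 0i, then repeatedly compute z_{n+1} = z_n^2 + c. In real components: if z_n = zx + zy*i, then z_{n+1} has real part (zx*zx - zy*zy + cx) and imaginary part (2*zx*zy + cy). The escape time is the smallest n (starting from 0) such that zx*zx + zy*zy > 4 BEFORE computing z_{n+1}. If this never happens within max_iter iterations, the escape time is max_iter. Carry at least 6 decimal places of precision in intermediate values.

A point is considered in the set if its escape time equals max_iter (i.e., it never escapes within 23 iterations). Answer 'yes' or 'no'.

z_0 = 0 + 0i, c = -0.9120 + -0.9330i
Iter 1: z = -0.9120 + -0.9330i, |z|^2 = 1.7022
Iter 2: z = -0.9507 + 0.7688i, |z|^2 = 1.4950
Iter 3: z = -0.5991 + -2.3949i, |z|^2 = 6.0943
Escaped at iteration 3

Answer: no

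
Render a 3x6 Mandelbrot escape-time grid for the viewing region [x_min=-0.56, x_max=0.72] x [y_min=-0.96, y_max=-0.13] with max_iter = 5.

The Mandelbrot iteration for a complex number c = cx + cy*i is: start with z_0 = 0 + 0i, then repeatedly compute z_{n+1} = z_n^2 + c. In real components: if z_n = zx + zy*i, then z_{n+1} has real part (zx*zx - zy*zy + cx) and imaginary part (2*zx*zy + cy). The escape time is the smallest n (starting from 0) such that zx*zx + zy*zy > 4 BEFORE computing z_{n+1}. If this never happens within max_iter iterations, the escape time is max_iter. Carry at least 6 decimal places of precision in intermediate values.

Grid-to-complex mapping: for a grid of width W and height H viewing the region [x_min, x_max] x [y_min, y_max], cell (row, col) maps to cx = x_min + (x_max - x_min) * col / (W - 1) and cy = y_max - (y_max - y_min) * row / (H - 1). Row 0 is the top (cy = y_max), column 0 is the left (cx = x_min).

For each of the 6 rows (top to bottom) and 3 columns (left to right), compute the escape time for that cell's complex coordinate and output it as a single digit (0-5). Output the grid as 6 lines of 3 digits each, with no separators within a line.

Answer: 553
553
553
553
552
452

Derivation:
(row=0, col=0): c = -0.5600 + -0.1300i → escape time 5
(row=0, col=1): c = 0.0800 + -0.1300i → escape time 5
(row=0, col=2): c = 0.7200 + -0.1300i → escape time 3
(row=1, col=0): c = -0.5600 + -0.2960i → escape time 5
(row=1, col=1): c = 0.0800 + -0.2960i → escape time 5
(row=1, col=2): c = 0.7200 + -0.2960i → escape time 3
(row=2, col=0): c = -0.5600 + -0.4620i → escape time 5
(row=2, col=1): c = 0.0800 + -0.4620i → escape time 5
(row=2, col=2): c = 0.7200 + -0.4620i → escape time 3
(row=3, col=0): c = -0.5600 + -0.6280i → escape time 5
(row=3, col=1): c = 0.0800 + -0.6280i → escape time 5
(row=3, col=2): c = 0.7200 + -0.6280i → escape time 3
(row=4, col=0): c = -0.5600 + -0.7940i → escape time 5
(row=4, col=1): c = 0.0800 + -0.7940i → escape time 5
(row=4, col=2): c = 0.7200 + -0.7940i → escape time 2
(row=5, col=0): c = -0.5600 + -0.9600i → escape time 4
(row=5, col=1): c = 0.0800 + -0.9600i → escape time 5
(row=5, col=2): c = 0.7200 + -0.9600i → escape time 2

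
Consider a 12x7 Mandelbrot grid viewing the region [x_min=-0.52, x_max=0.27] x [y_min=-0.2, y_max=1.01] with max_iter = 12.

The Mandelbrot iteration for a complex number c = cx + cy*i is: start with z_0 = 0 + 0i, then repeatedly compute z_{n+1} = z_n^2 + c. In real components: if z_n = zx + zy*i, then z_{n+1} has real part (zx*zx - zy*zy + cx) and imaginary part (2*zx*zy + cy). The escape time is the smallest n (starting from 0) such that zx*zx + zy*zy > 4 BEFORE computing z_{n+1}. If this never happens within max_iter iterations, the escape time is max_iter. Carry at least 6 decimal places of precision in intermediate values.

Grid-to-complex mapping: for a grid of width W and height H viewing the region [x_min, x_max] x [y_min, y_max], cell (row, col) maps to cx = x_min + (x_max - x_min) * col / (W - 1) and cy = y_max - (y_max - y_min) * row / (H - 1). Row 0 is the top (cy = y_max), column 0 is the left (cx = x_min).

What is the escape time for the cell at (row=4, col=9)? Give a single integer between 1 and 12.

Answer: 12

Derivation:
z_0 = 0 + 0i, c = 0.1264 + 0.2033i
Iter 1: z = 0.1264 + 0.2033i, |z|^2 = 0.0573
Iter 2: z = 0.1010 + 0.2547i, |z|^2 = 0.0751
Iter 3: z = 0.0717 + 0.2548i, |z|^2 = 0.0701
Iter 4: z = 0.0666 + 0.2399i, |z|^2 = 0.0620
Iter 5: z = 0.0733 + 0.2353i, |z|^2 = 0.0607
Iter 6: z = 0.0764 + 0.2378i, |z|^2 = 0.0624
Iter 7: z = 0.0756 + 0.2397i, |z|^2 = 0.0632
Iter 8: z = 0.0746 + 0.2396i, |z|^2 = 0.0630
Iter 9: z = 0.0745 + 0.2391i, |z|^2 = 0.0627
Iter 10: z = 0.0747 + 0.2390i, |z|^2 = 0.0627
Iter 11: z = 0.0748 + 0.2391i, |z|^2 = 0.0628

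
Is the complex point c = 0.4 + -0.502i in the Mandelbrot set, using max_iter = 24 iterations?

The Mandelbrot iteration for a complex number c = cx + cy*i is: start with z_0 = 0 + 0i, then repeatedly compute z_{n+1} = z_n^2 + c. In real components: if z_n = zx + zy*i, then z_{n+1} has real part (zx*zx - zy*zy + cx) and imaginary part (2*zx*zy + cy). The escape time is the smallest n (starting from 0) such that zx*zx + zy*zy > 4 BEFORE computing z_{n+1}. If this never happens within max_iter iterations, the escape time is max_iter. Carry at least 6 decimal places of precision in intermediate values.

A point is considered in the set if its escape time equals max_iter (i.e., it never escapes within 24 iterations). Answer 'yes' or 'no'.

Answer: no

Derivation:
z_0 = 0 + 0i, c = 0.4000 + -0.5020i
Iter 1: z = 0.4000 + -0.5020i, |z|^2 = 0.4120
Iter 2: z = 0.3080 + -0.9036i, |z|^2 = 0.9114
Iter 3: z = -0.3216 + -1.0586i, |z|^2 = 1.2241
Iter 4: z = -0.6172 + 0.1790i, |z|^2 = 0.4130
Iter 5: z = 0.7489 + -0.7229i, |z|^2 = 1.0835
Iter 6: z = 0.4383 + -1.5848i, |z|^2 = 2.7037
Iter 7: z = -1.9196 + -1.8912i, |z|^2 = 7.2611
Escaped at iteration 7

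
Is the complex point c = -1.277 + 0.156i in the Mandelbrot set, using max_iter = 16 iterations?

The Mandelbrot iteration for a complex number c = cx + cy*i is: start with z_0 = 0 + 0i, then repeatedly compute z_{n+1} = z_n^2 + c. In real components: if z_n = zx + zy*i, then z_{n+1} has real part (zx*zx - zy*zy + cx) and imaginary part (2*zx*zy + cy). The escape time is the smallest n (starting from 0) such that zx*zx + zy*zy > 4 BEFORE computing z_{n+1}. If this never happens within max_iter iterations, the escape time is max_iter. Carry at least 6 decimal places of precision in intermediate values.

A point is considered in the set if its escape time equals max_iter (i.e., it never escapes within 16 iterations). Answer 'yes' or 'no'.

Answer: no

Derivation:
z_0 = 0 + 0i, c = -1.2770 + 0.1560i
Iter 1: z = -1.2770 + 0.1560i, |z|^2 = 1.6551
Iter 2: z = 0.3294 + -0.2424i, |z|^2 = 0.1673
Iter 3: z = -1.2273 + -0.0037i, |z|^2 = 1.5062
Iter 4: z = 0.2292 + 0.1651i, |z|^2 = 0.0798
Iter 5: z = -1.2517 + 0.2317i, |z|^2 = 1.6205
Iter 6: z = 0.2362 + -0.4240i, |z|^2 = 0.2355
Iter 7: z = -1.4010 + -0.0443i, |z|^2 = 1.9647
Iter 8: z = 0.6838 + 0.2800i, |z|^2 = 0.5460
Iter 9: z = -0.8878 + 0.5390i, |z|^2 = 1.0787
Iter 10: z = -0.7793 + -0.8010i, |z|^2 = 1.2488
Iter 11: z = -1.3114 + 1.4044i, |z|^2 = 3.6919
Iter 12: z = -1.5296 + -3.5273i, |z|^2 = 14.7812
Escaped at iteration 12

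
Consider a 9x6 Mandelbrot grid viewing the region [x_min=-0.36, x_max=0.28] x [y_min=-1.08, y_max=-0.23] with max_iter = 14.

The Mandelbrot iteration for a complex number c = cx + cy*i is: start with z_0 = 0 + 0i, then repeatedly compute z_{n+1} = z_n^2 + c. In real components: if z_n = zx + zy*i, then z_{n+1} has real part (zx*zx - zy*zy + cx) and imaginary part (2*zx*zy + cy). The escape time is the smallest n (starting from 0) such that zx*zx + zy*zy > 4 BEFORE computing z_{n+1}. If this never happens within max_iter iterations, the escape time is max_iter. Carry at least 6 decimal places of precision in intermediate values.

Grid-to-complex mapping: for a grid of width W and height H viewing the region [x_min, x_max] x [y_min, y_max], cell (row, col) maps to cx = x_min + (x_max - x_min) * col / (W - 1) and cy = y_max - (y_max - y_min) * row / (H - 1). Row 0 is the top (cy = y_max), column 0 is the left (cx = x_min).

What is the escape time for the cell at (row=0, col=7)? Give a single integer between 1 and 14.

Answer: 14

Derivation:
z_0 = 0 + 0i, c = 0.2000 + -0.2300i
Iter 1: z = 0.2000 + -0.2300i, |z|^2 = 0.0929
Iter 2: z = 0.1871 + -0.3220i, |z|^2 = 0.1387
Iter 3: z = 0.1313 + -0.3505i, |z|^2 = 0.1401
Iter 4: z = 0.0944 + -0.3221i, |z|^2 = 0.1126
Iter 5: z = 0.1052 + -0.2908i, |z|^2 = 0.0956
Iter 6: z = 0.1265 + -0.2912i, |z|^2 = 0.1008
Iter 7: z = 0.1312 + -0.3037i, |z|^2 = 0.1094
Iter 8: z = 0.1250 + -0.3097i, |z|^2 = 0.1115
Iter 9: z = 0.1197 + -0.3074i, |z|^2 = 0.1088
Iter 10: z = 0.1198 + -0.3036i, |z|^2 = 0.1065
Iter 11: z = 0.1222 + -0.3028i, |z|^2 = 0.1066
Iter 12: z = 0.1233 + -0.3040i, |z|^2 = 0.1076
Iter 13: z = 0.1228 + -0.3049i, |z|^2 = 0.1081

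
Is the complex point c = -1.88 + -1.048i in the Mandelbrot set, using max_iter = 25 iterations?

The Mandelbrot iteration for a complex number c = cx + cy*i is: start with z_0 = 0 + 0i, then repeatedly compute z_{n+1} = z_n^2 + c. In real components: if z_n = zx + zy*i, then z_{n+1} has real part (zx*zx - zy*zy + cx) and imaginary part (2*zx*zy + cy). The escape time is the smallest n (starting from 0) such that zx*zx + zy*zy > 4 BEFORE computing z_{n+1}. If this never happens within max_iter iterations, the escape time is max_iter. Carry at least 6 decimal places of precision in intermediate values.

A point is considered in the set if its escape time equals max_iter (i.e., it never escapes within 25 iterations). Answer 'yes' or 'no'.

Answer: no

Derivation:
z_0 = 0 + 0i, c = -1.8800 + -1.0480i
Iter 1: z = -1.8800 + -1.0480i, |z|^2 = 4.6327
Escaped at iteration 1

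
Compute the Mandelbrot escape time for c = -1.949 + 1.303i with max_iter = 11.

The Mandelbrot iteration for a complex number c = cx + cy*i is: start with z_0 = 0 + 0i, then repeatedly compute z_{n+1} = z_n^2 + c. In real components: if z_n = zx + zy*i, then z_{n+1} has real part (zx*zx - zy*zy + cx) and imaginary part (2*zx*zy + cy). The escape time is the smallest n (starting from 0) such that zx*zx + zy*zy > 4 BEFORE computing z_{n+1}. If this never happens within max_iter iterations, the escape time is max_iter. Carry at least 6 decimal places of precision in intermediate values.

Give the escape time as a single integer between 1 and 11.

Answer: 1

Derivation:
z_0 = 0 + 0i, c = -1.9490 + 1.3030i
Iter 1: z = -1.9490 + 1.3030i, |z|^2 = 5.4964
Escaped at iteration 1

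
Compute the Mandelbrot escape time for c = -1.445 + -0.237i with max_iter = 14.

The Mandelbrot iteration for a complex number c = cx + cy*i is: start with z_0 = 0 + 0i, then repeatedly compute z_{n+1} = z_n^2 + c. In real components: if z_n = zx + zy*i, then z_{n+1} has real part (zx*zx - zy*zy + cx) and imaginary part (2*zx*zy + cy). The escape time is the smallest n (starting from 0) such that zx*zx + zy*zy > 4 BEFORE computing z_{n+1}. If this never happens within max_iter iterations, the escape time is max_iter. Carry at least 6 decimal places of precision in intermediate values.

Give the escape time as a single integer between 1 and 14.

Answer: 5

Derivation:
z_0 = 0 + 0i, c = -1.4450 + -0.2370i
Iter 1: z = -1.4450 + -0.2370i, |z|^2 = 2.1442
Iter 2: z = 0.5869 + 0.4479i, |z|^2 = 0.5450
Iter 3: z = -1.3012 + 0.2887i, |z|^2 = 1.7766
Iter 4: z = 0.1649 + -0.9884i, |z|^2 = 1.0042
Iter 5: z = -2.3948 + -0.5629i, |z|^2 = 6.0521
Escaped at iteration 5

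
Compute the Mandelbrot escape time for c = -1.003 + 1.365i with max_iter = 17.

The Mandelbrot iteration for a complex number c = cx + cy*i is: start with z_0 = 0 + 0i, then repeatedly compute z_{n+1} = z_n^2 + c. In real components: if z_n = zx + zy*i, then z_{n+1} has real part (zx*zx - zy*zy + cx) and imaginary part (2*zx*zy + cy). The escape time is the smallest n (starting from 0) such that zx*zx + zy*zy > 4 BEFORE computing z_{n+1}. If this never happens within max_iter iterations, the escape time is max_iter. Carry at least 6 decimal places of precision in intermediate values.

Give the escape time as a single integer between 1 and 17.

Answer: 2

Derivation:
z_0 = 0 + 0i, c = -1.0030 + 1.3650i
Iter 1: z = -1.0030 + 1.3650i, |z|^2 = 2.8692
Iter 2: z = -1.8602 + -1.3732i, |z|^2 = 5.3461
Escaped at iteration 2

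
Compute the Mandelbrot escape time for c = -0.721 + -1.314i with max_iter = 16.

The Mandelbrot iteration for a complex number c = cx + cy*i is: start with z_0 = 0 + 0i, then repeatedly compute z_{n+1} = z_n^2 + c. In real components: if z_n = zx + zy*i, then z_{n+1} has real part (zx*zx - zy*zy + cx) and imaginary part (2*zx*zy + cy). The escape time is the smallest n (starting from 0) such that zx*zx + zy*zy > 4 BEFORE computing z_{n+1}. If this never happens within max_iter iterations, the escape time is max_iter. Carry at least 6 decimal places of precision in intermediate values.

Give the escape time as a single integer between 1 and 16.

Answer: 2

Derivation:
z_0 = 0 + 0i, c = -0.7210 + -1.3140i
Iter 1: z = -0.7210 + -1.3140i, |z|^2 = 2.2464
Iter 2: z = -1.9278 + 0.5808i, |z|^2 = 4.0536
Escaped at iteration 2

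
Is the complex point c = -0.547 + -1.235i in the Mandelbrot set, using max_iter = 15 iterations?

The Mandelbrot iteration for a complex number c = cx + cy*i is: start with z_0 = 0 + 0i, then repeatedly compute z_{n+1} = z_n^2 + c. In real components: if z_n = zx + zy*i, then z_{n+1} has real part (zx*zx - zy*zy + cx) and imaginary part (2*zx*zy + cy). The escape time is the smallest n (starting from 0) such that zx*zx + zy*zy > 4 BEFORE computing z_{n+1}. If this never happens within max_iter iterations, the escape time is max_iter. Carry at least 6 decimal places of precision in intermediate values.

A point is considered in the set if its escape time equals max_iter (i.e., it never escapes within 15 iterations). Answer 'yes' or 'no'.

Answer: no

Derivation:
z_0 = 0 + 0i, c = -0.5470 + -1.2350i
Iter 1: z = -0.5470 + -1.2350i, |z|^2 = 1.8244
Iter 2: z = -1.7730 + 0.1161i, |z|^2 = 3.1571
Iter 3: z = 2.5831 + -1.6467i, |z|^2 = 9.3839
Escaped at iteration 3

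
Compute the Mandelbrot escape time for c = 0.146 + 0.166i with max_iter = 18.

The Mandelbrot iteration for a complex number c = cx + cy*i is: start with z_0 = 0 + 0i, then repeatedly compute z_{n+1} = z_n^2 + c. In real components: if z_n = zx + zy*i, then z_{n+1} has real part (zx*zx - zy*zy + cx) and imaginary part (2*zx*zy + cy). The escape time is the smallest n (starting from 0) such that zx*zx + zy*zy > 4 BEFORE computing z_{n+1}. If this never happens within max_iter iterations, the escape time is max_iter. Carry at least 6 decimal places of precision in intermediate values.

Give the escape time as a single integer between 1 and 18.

z_0 = 0 + 0i, c = 0.1460 + 0.1660i
Iter 1: z = 0.1460 + 0.1660i, |z|^2 = 0.0489
Iter 2: z = 0.1398 + 0.2145i, |z|^2 = 0.0655
Iter 3: z = 0.1195 + 0.2259i, |z|^2 = 0.0653
Iter 4: z = 0.1092 + 0.2200i, |z|^2 = 0.0603
Iter 5: z = 0.1095 + 0.2141i, |z|^2 = 0.0578
Iter 6: z = 0.1122 + 0.2129i, |z|^2 = 0.0579
Iter 7: z = 0.1133 + 0.2138i, |z|^2 = 0.0585
Iter 8: z = 0.1131 + 0.2144i, |z|^2 = 0.0588
Iter 9: z = 0.1128 + 0.2145i, |z|^2 = 0.0587
Iter 10: z = 0.1127 + 0.2144i, |z|^2 = 0.0587
Iter 11: z = 0.1127 + 0.2143i, |z|^2 = 0.0586
Iter 12: z = 0.1128 + 0.2143i, |z|^2 = 0.0587
Iter 13: z = 0.1128 + 0.2143i, |z|^2 = 0.0587
Iter 14: z = 0.1128 + 0.2143i, |z|^2 = 0.0587
Iter 15: z = 0.1128 + 0.2143i, |z|^2 = 0.0587
Iter 16: z = 0.1128 + 0.2143i, |z|^2 = 0.0587
Iter 17: z = 0.1128 + 0.2143i, |z|^2 = 0.0587

Answer: 18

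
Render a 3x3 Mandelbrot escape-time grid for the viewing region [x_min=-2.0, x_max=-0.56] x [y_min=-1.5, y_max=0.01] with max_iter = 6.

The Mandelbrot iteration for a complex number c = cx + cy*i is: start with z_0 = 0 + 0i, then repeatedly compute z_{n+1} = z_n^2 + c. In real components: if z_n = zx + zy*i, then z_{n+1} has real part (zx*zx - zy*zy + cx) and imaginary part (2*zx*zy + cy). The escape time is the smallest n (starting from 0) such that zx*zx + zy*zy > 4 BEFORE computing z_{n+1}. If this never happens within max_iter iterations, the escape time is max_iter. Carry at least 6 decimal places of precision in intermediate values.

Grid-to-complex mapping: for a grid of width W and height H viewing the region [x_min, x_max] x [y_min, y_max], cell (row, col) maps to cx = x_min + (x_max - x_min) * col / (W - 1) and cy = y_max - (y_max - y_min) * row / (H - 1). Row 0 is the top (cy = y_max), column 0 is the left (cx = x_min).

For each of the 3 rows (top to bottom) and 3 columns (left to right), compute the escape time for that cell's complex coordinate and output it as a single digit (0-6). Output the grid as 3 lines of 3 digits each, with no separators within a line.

Answer: 166
136
122

Derivation:
(row=0, col=0): c = -2.0000 + 0.0100i → escape time 1
(row=0, col=1): c = -1.2800 + 0.0100i → escape time 6
(row=0, col=2): c = -0.5600 + 0.0100i → escape time 6
(row=1, col=0): c = -2.0000 + -0.7450i → escape time 1
(row=1, col=1): c = -1.2800 + -0.7450i → escape time 3
(row=1, col=2): c = -0.5600 + -0.7450i → escape time 6
(row=2, col=0): c = -2.0000 + -1.5000i → escape time 1
(row=2, col=1): c = -1.2800 + -1.5000i → escape time 2
(row=2, col=2): c = -0.5600 + -1.5000i → escape time 2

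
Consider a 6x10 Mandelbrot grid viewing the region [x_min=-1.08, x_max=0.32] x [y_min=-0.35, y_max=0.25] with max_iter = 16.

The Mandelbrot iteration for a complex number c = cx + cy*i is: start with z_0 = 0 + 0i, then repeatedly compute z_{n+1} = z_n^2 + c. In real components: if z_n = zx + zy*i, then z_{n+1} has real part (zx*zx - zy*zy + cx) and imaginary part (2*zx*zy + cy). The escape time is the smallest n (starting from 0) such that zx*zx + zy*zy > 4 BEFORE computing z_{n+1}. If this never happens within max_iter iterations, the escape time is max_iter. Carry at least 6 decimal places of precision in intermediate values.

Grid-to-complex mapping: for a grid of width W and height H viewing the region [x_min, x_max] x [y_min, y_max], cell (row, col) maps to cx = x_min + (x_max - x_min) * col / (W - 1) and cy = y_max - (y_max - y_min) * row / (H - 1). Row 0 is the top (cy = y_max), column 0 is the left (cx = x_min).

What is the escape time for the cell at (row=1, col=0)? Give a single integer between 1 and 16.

Answer: 16

Derivation:
z_0 = 0 + 0i, c = -1.0800 + 0.1833i
Iter 1: z = -1.0800 + 0.1833i, |z|^2 = 1.2000
Iter 2: z = 0.0528 + -0.2127i, |z|^2 = 0.0480
Iter 3: z = -1.1224 + 0.1609i, |z|^2 = 1.2858
Iter 4: z = 0.1540 + -0.1778i, |z|^2 = 0.0553
Iter 5: z = -1.0879 + 0.1286i, |z|^2 = 1.2001
Iter 6: z = 0.0870 + -0.0964i, |z|^2 = 0.0169
Iter 7: z = -1.0817 + 0.1666i, |z|^2 = 1.1979
Iter 8: z = 0.0624 + -0.1770i, |z|^2 = 0.0352
Iter 9: z = -1.1074 + 0.1612i, |z|^2 = 1.2524
Iter 10: z = 0.1204 + -0.1738i, |z|^2 = 0.0447
Iter 11: z = -1.0957 + 0.1415i, |z|^2 = 1.2206
Iter 12: z = 0.1006 + -0.1267i, |z|^2 = 0.0262
Iter 13: z = -1.0859 + 0.1579i, |z|^2 = 1.2042
Iter 14: z = 0.0743 + -0.1595i, |z|^2 = 0.0310
Iter 15: z = -1.0999 + 0.1596i, |z|^2 = 1.2353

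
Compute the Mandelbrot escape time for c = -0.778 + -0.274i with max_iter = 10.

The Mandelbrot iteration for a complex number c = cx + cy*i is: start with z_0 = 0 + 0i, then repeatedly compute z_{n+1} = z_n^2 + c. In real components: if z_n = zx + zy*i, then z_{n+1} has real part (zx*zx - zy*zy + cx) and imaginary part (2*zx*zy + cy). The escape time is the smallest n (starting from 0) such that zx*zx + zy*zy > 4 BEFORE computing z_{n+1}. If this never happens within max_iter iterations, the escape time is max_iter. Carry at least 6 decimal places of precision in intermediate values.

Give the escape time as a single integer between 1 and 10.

z_0 = 0 + 0i, c = -0.7780 + -0.2740i
Iter 1: z = -0.7780 + -0.2740i, |z|^2 = 0.6804
Iter 2: z = -0.2478 + 0.1523i, |z|^2 = 0.0846
Iter 3: z = -0.7398 + -0.3495i, |z|^2 = 0.6695
Iter 4: z = -0.3528 + 0.2431i, |z|^2 = 0.1836
Iter 5: z = -0.7126 + -0.4456i, |z|^2 = 0.7064
Iter 6: z = -0.4687 + 0.3610i, |z|^2 = 0.3500
Iter 7: z = -0.6887 + -0.6124i, |z|^2 = 0.8493
Iter 8: z = -0.6788 + 0.5695i, |z|^2 = 0.7852
Iter 9: z = -0.6416 + -1.0472i, |z|^2 = 1.5083

Answer: 10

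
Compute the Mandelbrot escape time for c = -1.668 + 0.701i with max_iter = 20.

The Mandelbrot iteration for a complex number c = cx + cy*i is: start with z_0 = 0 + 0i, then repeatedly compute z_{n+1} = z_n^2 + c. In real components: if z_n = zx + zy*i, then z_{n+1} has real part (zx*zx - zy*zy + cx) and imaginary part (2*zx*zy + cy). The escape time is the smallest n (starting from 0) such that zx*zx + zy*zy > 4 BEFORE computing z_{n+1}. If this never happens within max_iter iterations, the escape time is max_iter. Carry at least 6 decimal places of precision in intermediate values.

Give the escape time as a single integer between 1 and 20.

z_0 = 0 + 0i, c = -1.6680 + 0.7010i
Iter 1: z = -1.6680 + 0.7010i, |z|^2 = 3.2736
Iter 2: z = 0.6228 + -1.6375i, |z|^2 = 3.0694
Iter 3: z = -3.9616 + -1.3388i, |z|^2 = 17.4868
Escaped at iteration 3

Answer: 3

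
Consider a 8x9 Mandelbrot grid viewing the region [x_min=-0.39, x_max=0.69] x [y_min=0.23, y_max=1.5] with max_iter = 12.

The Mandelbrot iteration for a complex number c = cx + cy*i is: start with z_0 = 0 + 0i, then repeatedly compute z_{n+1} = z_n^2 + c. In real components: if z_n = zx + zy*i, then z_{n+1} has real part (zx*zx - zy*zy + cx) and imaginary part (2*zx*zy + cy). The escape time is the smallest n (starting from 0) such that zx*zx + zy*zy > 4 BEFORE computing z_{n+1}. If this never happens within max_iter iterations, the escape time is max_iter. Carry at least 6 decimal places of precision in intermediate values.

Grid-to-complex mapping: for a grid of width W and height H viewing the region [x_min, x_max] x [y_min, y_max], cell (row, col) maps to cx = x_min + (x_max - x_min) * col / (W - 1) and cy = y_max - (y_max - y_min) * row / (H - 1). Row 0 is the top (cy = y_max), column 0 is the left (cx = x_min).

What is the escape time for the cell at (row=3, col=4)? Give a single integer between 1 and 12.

Answer: 4

Derivation:
z_0 = 0 + 0i, c = 0.2271 + 1.0237i
Iter 1: z = 0.2271 + 1.0237i, |z|^2 = 1.0997
Iter 2: z = -0.7693 + 1.4888i, |z|^2 = 2.8085
Iter 3: z = -1.3976 + -1.2670i, |z|^2 = 3.5586
Iter 4: z = 0.5750 + 4.5654i, |z|^2 = 21.1731
Escaped at iteration 4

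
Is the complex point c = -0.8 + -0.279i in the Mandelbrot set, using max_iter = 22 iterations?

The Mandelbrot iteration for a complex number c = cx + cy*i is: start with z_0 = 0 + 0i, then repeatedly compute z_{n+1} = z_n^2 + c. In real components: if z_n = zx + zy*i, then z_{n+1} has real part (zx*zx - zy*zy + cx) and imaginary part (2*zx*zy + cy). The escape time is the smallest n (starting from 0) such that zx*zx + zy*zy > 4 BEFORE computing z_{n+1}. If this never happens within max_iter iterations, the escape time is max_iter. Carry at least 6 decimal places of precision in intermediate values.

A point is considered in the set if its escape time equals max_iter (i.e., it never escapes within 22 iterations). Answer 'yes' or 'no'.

Answer: no

Derivation:
z_0 = 0 + 0i, c = -0.8000 + -0.2790i
Iter 1: z = -0.8000 + -0.2790i, |z|^2 = 0.7178
Iter 2: z = -0.2378 + 0.1674i, |z|^2 = 0.0846
Iter 3: z = -0.7715 + -0.3586i, |z|^2 = 0.7238
Iter 4: z = -0.3335 + 0.2743i, |z|^2 = 0.1865
Iter 5: z = -0.7641 + -0.4620i, |z|^2 = 0.7972
Iter 6: z = -0.4296 + 0.4269i, |z|^2 = 0.3669
Iter 7: z = -0.7977 + -0.6458i, |z|^2 = 1.0534
Iter 8: z = -0.5808 + 0.7514i, |z|^2 = 0.9019
Iter 9: z = -1.0272 + -1.1518i, |z|^2 = 2.3818
Iter 10: z = -1.0715 + 2.0873i, |z|^2 = 5.5050
Escaped at iteration 10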